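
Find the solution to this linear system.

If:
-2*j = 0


Then:
j = 0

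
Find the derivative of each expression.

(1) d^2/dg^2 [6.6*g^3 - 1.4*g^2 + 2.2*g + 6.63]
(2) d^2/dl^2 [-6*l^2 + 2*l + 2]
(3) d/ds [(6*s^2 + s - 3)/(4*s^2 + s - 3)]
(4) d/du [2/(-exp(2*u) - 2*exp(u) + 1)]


(1) = 39.6*g - 2.8
(2) = -12
(3) = 2*s*(s - 6)/(16*s^4 + 8*s^3 - 23*s^2 - 6*s + 9)
(4) = 4*(exp(u) + 1)*exp(u)/(exp(2*u) + 2*exp(u) - 1)^2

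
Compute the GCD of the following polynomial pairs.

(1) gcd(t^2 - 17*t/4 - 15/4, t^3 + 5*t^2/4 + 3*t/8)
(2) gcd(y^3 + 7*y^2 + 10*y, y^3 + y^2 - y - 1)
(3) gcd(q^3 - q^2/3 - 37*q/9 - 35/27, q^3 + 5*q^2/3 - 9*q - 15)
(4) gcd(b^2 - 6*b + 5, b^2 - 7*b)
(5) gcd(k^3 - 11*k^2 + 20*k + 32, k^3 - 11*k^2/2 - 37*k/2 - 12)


(1) = t + 3/4
(2) = 1
(3) = gcd((q - 7/3)*(q + 1/3)*(q + 5/3), (q - 3)*(q + 5/3)*(q + 3)) = q + 5/3
(4) = gcd((b - 5)*(b - 1), b*(b - 7)) = 1
(5) = gcd((k - 8)*(k - 4)*(k + 1), (k - 8)*(k + 1)*(k + 3/2)) = k^2 - 7*k - 8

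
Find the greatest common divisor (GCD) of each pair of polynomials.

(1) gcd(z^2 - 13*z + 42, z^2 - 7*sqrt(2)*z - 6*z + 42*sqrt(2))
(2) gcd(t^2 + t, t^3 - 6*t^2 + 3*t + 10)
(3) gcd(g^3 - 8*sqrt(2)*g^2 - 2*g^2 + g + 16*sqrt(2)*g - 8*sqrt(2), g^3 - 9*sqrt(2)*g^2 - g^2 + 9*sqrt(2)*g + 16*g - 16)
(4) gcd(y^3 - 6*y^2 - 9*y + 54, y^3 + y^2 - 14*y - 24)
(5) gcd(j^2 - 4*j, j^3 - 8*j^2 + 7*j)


(1) = gcd((z - 7)*(z - 6), (z - 6)*(z - 7*sqrt(2))) = z - 6
(2) = gcd(t*(t + 1), (t - 5)*(t - 2)*(t + 1)) = t + 1
(3) = g^2 + g*(-8*sqrt(2) - 1) + 8*sqrt(2)
(4) = gcd((y - 6)*(y - 3)*(y + 3), (y - 4)*(y + 2)*(y + 3)) = y + 3
(5) = j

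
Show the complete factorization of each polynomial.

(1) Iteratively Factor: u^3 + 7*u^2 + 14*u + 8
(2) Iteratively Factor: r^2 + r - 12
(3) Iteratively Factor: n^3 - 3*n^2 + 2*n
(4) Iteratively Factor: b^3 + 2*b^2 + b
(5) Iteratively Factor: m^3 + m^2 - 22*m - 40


(1) = (u + 4)*(u^2 + 3*u + 2) = (u + 1)*(u + 4)*(u + 2)
(2) = (r + 4)*(r - 3)
(3) = (n - 2)*(n^2 - n) = (n - 2)*(n - 1)*(n)
(4) = (b + 1)*(b^2 + b) = (b + 1)^2*(b)
(5) = (m - 5)*(m^2 + 6*m + 8) = (m - 5)*(m + 2)*(m + 4)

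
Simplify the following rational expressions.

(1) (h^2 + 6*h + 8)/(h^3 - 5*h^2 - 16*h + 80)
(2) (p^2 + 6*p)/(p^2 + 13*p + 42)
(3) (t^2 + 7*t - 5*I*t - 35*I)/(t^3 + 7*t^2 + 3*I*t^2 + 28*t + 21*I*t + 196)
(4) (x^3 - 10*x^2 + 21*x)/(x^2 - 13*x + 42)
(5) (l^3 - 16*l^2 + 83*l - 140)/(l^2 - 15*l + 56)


(1) = (h + 2)/(h^2 - 9*h + 20)
(2) = p/(p + 7)
(3) = (t - 5*I)/(t^2 + 3*I*t + 28)
(4) = (x^2 - 3*x)/(x - 6)
(5) = (l^2 - 9*l + 20)/(l - 8)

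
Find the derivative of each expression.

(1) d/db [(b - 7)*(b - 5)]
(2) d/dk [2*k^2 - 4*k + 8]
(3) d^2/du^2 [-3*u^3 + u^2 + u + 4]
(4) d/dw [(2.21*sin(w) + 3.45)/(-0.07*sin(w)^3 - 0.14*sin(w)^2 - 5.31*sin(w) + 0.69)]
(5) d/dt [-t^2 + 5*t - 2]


(1) = 2*b - 12
(2) = 4*k - 4
(3) = 2 - 18*u
(4) = (0.3094*sin(w)^3 + 1.0339*sin(w)^2 + 0.966*sin(w) + 19.8444)*cos(w)/(0.0049*sin(w)^6 + 0.0196*sin(w)^5 + 0.763*sin(w)^4 + 1.3902*sin(w)^3 + 28.0029*sin(w)^2 - 7.3278*sin(w) + 0.4761)
(5) = 5 - 2*t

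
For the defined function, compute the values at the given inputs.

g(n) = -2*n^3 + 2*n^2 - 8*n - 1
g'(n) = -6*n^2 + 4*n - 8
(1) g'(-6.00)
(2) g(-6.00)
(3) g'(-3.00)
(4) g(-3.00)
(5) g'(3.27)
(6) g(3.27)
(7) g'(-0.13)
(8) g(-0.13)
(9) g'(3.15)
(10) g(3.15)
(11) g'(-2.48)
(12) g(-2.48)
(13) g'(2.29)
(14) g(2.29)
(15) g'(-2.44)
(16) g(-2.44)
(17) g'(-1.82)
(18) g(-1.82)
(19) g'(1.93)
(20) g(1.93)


(1) = -248.00
(2) = 551.00
(3) = -74.00
(4) = 95.00
(5) = -59.08
(6) = -75.71
(7) = -8.62
(8) = 0.08
(9) = -54.93
(10) = -68.87
(11) = -54.82
(12) = 61.65
(13) = -30.30
(14) = -32.85
(15) = -53.48
(16) = 59.48
(17) = -35.15
(18) = 32.24
(19) = -22.63
(20) = -23.37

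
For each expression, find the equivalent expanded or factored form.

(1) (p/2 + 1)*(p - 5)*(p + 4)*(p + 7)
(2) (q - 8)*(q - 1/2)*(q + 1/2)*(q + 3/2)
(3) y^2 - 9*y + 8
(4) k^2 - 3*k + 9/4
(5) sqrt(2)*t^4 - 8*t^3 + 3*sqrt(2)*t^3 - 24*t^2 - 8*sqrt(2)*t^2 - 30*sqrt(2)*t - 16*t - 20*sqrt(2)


(1) = p^4/2 + 4*p^3 - 15*p^2/2 - 97*p - 140
(2) = q^4 - 13*q^3/2 - 49*q^2/4 + 13*q/8 + 3
(3) = (y - 8)*(y - 1)
(4) = (k - 3/2)^2
(5) = (t + 2)*(t - 5*sqrt(2))*(t + sqrt(2))*(sqrt(2)*t + sqrt(2))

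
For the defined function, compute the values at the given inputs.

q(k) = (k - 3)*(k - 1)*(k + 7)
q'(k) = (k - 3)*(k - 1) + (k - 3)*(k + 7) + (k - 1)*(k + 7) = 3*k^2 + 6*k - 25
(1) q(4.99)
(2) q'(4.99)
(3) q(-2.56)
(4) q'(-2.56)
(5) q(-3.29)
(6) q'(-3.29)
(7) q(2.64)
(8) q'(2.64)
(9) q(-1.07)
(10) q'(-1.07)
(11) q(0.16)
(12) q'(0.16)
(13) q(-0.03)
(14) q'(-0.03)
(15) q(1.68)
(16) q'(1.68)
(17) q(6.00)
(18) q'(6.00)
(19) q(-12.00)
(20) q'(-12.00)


(1) = 95.20
(2) = 79.64
(3) = 87.88
(4) = -20.70
(5) = 100.11
(6) = -12.27
(7) = -5.69
(8) = 11.75
(9) = 49.96
(10) = -27.99
(11) = 17.08
(12) = -23.96
(13) = 21.75
(14) = -25.18
(15) = -7.79
(16) = -6.45
(17) = 195.00
(18) = 119.00
(19) = -975.00
(20) = 335.00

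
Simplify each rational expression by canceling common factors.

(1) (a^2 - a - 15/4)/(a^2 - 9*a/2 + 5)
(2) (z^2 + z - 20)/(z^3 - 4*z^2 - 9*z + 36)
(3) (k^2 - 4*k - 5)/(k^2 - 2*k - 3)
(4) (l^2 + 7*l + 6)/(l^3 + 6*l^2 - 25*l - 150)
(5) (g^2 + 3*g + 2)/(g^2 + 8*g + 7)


(1) = (2*a + 3)/(2*a - 4)
(2) = (z + 5)/(z^2 - 9)
(3) = (k - 5)/(k - 3)
(4) = (l + 1)/(l^2 - 25)
(5) = (g + 2)/(g + 7)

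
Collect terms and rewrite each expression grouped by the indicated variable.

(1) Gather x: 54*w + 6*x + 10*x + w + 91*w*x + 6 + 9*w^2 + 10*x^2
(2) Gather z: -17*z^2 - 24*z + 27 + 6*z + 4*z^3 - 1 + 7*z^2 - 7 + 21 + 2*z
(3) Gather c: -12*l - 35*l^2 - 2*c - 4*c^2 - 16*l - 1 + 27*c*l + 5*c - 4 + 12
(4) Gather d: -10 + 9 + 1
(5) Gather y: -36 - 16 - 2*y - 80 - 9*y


(1) = 9*w^2 + 55*w + 10*x^2 + x*(91*w + 16) + 6
(2) = 4*z^3 - 10*z^2 - 16*z + 40
(3) = -4*c^2 + c*(27*l + 3) - 35*l^2 - 28*l + 7
(4) = 0
(5) = -11*y - 132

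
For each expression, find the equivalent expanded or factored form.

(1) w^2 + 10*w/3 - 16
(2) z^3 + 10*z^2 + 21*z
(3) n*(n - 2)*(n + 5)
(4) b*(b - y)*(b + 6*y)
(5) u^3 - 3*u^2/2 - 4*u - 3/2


(1) = (w - 8/3)*(w + 6)
(2) = z*(z + 3)*(z + 7)
(3) = n^3 + 3*n^2 - 10*n
(4) = b^3 + 5*b^2*y - 6*b*y^2
(5) = (u - 3)*(u + 1/2)*(u + 1)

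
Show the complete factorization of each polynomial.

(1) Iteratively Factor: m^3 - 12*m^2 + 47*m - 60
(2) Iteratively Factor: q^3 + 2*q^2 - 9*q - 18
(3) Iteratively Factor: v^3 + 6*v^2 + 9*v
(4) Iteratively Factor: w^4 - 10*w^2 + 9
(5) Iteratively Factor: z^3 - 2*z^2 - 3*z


(1) = (m - 3)*(m^2 - 9*m + 20) = (m - 5)*(m - 3)*(m - 4)
(2) = (q - 3)*(q^2 + 5*q + 6) = (q - 3)*(q + 2)*(q + 3)
(3) = (v)*(v^2 + 6*v + 9) = v*(v + 3)*(v + 3)
(4) = (w + 1)*(w^3 - w^2 - 9*w + 9) = (w + 1)*(w + 3)*(w^2 - 4*w + 3) = (w - 1)*(w + 1)*(w + 3)*(w - 3)
(5) = (z - 3)*(z^2 + z) = z*(z - 3)*(z + 1)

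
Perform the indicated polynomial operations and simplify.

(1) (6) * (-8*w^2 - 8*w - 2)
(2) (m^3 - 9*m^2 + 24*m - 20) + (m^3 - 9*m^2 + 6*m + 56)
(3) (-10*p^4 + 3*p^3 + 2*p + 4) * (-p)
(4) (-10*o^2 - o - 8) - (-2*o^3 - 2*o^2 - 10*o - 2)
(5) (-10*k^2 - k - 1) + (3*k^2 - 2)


(1) = -48*w^2 - 48*w - 12
(2) = 2*m^3 - 18*m^2 + 30*m + 36
(3) = 10*p^5 - 3*p^4 - 2*p^2 - 4*p
(4) = 2*o^3 - 8*o^2 + 9*o - 6
(5) = -7*k^2 - k - 3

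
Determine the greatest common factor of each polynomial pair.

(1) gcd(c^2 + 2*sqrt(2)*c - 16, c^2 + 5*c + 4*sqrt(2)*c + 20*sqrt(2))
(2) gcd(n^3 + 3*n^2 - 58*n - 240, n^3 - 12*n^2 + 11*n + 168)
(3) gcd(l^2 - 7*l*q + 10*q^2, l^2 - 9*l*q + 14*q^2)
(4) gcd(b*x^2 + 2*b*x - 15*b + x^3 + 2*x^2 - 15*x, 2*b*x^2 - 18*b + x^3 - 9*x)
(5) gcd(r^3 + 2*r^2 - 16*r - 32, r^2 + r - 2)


(1) = c + 4*sqrt(2)
(2) = gcd((n - 8)*(n + 5)*(n + 6), (n - 8)*(n - 7)*(n + 3)) = n - 8
(3) = -l + 2*q
(4) = gcd((b + x)*(x - 3)*(x + 5), (2*b + x)*(x - 3)*(x + 3)) = x - 3
(5) = gcd((r - 4)*(r + 2)*(r + 4), (r - 1)*(r + 2)) = r + 2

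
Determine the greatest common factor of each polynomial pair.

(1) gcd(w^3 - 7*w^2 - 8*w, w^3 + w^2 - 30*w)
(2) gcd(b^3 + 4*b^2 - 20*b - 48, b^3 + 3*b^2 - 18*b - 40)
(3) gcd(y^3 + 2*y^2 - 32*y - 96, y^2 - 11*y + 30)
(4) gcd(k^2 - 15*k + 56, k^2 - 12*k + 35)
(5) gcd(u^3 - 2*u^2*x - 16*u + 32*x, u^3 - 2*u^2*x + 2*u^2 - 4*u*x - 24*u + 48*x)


(1) = gcd(w*(w - 8)*(w + 1), w*(w - 5)*(w + 6)) = w
(2) = b^2 - 2*b - 8
(3) = gcd((y - 6)*(y + 4)^2, (y - 6)*(y - 5)) = y - 6
(4) = gcd((k - 8)*(k - 7), (k - 7)*(k - 5)) = k - 7
(5) = gcd((u - 4)*(u + 4)*(u - 2*x), (u - 4)*(u + 6)*(u - 2*x)) = -u^2 + 2*u*x + 4*u - 8*x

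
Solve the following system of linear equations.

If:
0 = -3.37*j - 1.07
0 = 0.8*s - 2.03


Then:
j = -0.32
s = 2.54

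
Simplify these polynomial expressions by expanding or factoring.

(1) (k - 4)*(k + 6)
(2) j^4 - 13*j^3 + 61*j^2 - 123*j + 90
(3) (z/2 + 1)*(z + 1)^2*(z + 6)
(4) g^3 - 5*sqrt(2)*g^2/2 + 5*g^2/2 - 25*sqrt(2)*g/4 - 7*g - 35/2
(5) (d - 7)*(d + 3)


(1) = k^2 + 2*k - 24
(2) = (j - 5)*(j - 3)^2*(j - 2)
(3) = z^4/2 + 5*z^3 + 29*z^2/2 + 16*z + 6
(4) = (g + 5/2)*(g - 7*sqrt(2)/2)*(g + sqrt(2))
(5) = d^2 - 4*d - 21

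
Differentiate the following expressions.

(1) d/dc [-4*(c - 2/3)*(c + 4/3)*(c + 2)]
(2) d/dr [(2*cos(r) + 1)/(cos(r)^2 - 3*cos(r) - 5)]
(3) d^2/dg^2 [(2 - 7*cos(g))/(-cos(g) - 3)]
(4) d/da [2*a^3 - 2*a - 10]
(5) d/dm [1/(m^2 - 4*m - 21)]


(1) = -12*c^2 - 64*c/3 - 16/9
(2) = (2*cos(r) + cos(2*r) + 8)*sin(r)/(sin(r)^2 + 3*cos(r) + 4)^2
(3) = 23*(cos(g)^2 - 3*cos(g) - 2)/(cos(g) + 3)^3
(4) = 6*a^2 - 2
(5) = 2*(2 - m)/(-m^2 + 4*m + 21)^2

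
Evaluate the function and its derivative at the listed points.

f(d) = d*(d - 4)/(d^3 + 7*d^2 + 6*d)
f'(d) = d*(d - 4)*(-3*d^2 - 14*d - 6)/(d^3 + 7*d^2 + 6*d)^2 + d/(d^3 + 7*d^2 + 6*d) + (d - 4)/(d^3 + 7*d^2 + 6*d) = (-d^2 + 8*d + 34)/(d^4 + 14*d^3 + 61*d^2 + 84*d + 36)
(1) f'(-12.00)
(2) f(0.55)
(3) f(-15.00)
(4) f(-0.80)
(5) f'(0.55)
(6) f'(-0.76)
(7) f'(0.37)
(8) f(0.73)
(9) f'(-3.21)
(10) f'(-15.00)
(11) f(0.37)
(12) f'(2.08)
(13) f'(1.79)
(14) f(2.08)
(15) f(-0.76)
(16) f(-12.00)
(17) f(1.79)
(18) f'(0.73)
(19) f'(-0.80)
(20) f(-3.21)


(1) = -0.05
(2) = -0.34
(3) = -0.15
(4) = -4.62
(5) = 0.37
(6) = 17.29
(7) = 0.48
(8) = -0.28
(9) = -0.05
(10) = -0.02
(11) = -0.42
(12) = 0.07
(13) = 0.10
(14) = -0.08
(15) = -3.78
(16) = -0.24
(17) = -0.10
(18) = 0.29
(19) = 24.93
(20) = 1.17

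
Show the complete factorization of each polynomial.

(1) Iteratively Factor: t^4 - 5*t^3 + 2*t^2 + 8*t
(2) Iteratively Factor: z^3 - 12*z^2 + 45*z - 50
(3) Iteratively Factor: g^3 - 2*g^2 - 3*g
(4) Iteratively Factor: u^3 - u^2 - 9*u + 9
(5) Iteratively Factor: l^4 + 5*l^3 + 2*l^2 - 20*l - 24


(1) = (t)*(t^3 - 5*t^2 + 2*t + 8) = t*(t - 2)*(t^2 - 3*t - 4) = t*(t - 2)*(t + 1)*(t - 4)
(2) = (z - 2)*(z^2 - 10*z + 25) = (z - 5)*(z - 2)*(z - 5)
(3) = (g - 3)*(g^2 + g) = (g - 3)*(g + 1)*(g)
(4) = (u - 3)*(u^2 + 2*u - 3) = (u - 3)*(u - 1)*(u + 3)
(5) = (l + 3)*(l^3 + 2*l^2 - 4*l - 8) = (l - 2)*(l + 3)*(l^2 + 4*l + 4) = (l - 2)*(l + 2)*(l + 3)*(l + 2)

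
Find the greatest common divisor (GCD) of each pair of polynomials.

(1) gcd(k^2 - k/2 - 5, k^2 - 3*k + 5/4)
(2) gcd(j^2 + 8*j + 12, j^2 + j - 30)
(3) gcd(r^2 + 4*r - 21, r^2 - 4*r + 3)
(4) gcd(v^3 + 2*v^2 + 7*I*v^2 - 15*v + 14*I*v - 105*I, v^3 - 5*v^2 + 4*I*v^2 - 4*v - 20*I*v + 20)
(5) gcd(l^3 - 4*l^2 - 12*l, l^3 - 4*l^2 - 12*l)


(1) = gcd((k - 5/2)*(k + 2), (k - 5/2)*(k - 1/2)) = k - 5/2
(2) = j + 6
(3) = gcd((r - 3)*(r + 7), (r - 3)*(r - 1)) = r - 3
(4) = 1
(5) = gcd(l*(l - 6)*(l + 2), l*(l - 6)*(l + 2)) = l^3 - 4*l^2 - 12*l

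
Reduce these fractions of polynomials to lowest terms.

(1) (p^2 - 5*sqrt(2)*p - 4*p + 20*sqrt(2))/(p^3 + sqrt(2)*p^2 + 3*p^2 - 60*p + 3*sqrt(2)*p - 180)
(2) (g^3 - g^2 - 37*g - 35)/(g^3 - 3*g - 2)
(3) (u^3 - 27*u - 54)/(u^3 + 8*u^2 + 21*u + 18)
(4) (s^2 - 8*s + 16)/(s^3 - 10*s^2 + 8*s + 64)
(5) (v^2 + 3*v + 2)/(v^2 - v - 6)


(1) = (p - 4)/(p^2 + p*(3 + 6*sqrt(2)) + 18*sqrt(2))
(2) = (g^2 - 2*g - 35)/(g^2 - g - 2)
(3) = (u - 6)/(u + 2)
(4) = (s - 4)/(s^2 - 6*s - 16)
(5) = (v + 1)/(v - 3)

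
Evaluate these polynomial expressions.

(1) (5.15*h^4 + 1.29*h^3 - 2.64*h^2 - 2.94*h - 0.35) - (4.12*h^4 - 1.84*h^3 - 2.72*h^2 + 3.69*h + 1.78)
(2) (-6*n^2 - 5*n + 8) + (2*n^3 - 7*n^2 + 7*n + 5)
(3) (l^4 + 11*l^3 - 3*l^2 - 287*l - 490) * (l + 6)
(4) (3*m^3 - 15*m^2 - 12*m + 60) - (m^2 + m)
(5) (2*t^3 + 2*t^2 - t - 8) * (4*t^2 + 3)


(1) = 1.03*h^4 + 3.13*h^3 + 0.08*h^2 - 6.63*h - 2.13
(2) = 2*n^3 - 13*n^2 + 2*n + 13
(3) = l^5 + 17*l^4 + 63*l^3 - 305*l^2 - 2212*l - 2940
(4) = 3*m^3 - 16*m^2 - 13*m + 60
(5) = 8*t^5 + 8*t^4 + 2*t^3 - 26*t^2 - 3*t - 24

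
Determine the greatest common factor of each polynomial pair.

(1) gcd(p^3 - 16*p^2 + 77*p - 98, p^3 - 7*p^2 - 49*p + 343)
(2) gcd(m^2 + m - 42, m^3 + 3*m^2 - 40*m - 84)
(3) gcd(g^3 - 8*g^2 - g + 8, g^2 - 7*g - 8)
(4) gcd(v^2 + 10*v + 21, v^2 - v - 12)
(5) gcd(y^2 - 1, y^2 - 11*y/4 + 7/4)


(1) = p^2 - 14*p + 49
(2) = m^2 + m - 42
(3) = gcd((g - 8)*(g - 1)*(g + 1), (g - 8)*(g + 1)) = g^2 - 7*g - 8
(4) = v + 3
(5) = gcd((y - 1)*(y + 1), (y - 7/4)*(y - 1)) = y - 1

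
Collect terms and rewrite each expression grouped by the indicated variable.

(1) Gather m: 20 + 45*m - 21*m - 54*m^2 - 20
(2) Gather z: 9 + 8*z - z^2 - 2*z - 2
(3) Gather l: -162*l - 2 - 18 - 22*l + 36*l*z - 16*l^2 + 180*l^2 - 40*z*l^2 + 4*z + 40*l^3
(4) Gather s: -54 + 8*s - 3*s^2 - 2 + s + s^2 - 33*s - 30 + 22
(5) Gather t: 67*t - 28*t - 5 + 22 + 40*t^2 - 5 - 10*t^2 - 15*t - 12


(1) = -54*m^2 + 24*m
(2) = -z^2 + 6*z + 7
(3) = 40*l^3 + l^2*(164 - 40*z) + l*(36*z - 184) + 4*z - 20
(4) = -2*s^2 - 24*s - 64
(5) = 30*t^2 + 24*t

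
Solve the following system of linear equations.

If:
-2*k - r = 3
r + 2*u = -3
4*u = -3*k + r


Then:
k = -1/3
r = -7/3
u = -1/3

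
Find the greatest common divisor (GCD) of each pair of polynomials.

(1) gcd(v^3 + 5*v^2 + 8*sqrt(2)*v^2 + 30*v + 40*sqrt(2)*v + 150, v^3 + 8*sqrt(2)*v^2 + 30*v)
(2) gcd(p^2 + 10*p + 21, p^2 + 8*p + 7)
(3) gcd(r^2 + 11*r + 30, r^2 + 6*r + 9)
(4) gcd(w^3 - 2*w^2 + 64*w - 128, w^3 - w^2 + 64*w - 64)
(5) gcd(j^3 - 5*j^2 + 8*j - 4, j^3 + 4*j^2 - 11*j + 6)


(1) = gcd((v + 5)*(v + 3*sqrt(2))*(v + 5*sqrt(2)), v*(v + 3*sqrt(2))*(v + 5*sqrt(2))) = v^2 + 8*sqrt(2)*v + 30
(2) = p + 7
(3) = gcd((r + 5)*(r + 6), (r + 3)^2) = 1
(4) = gcd((w - 2)*(w - 8*I)*(w + 8*I), (w - 1)*(w - 8*I)*(w + 8*I)) = w^2 + 64
(5) = j - 1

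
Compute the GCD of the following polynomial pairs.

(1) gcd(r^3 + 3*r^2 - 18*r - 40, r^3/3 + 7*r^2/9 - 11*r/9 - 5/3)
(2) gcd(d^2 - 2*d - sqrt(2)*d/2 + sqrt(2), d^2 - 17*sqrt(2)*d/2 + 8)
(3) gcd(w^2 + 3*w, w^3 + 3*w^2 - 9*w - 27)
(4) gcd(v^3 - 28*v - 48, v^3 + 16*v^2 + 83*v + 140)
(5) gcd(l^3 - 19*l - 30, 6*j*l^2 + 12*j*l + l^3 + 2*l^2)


(1) = 1
(2) = gcd((d - 2)*(d - sqrt(2)/2), (d - 8*sqrt(2))*(d - sqrt(2)/2)) = d - sqrt(2)/2
(3) = gcd(w*(w + 3), (w - 3)*(w + 3)^2) = w + 3
(4) = v + 4
(5) = gcd((l - 5)*(l + 2)*(l + 3), l*(6*j + l)*(l + 2)) = l + 2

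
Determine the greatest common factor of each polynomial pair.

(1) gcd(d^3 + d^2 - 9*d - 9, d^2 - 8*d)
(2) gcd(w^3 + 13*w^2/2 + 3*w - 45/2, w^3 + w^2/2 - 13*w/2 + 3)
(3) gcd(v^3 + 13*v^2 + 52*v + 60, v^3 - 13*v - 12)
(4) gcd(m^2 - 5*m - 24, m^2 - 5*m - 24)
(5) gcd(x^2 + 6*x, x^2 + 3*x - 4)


(1) = gcd((d - 3)*(d + 1)*(d + 3), d*(d - 8)) = 1
(2) = w + 3
(3) = 1
(4) = m^2 - 5*m - 24
(5) = gcd(x*(x + 6), (x - 1)*(x + 4)) = 1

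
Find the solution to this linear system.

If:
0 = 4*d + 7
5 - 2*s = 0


Then:
d = -7/4
s = 5/2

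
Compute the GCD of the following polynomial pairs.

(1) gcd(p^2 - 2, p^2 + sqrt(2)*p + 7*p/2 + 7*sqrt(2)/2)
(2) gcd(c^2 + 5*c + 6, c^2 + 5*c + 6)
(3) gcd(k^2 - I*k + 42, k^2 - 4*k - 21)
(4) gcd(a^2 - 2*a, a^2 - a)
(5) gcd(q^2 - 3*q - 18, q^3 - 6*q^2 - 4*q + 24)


(1) = gcd((p - sqrt(2))*(p + sqrt(2)), (p + 7/2)*(p + sqrt(2))) = p + sqrt(2)
(2) = gcd((c + 2)*(c + 3), (c + 2)*(c + 3)) = c^2 + 5*c + 6
(3) = 1
(4) = gcd(a*(a - 2), a*(a - 1)) = a
(5) = q - 6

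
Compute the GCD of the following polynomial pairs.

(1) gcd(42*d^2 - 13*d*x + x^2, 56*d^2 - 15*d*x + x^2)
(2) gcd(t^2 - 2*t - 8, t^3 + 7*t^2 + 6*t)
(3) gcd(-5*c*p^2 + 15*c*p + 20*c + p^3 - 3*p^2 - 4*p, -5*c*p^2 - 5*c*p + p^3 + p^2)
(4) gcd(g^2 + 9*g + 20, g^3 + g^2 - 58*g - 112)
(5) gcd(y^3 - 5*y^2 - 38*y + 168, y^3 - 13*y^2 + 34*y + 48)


(1) = -7*d + x
(2) = 1
(3) = gcd((-5*c + p)*(p - 4)*(p + 1), p*(-5*c + p)*(p + 1)) = -5*c*p - 5*c + p^2 + p
(4) = 1
(5) = gcd((y - 7)*(y - 4)*(y + 6), (y - 8)*(y - 6)*(y + 1)) = 1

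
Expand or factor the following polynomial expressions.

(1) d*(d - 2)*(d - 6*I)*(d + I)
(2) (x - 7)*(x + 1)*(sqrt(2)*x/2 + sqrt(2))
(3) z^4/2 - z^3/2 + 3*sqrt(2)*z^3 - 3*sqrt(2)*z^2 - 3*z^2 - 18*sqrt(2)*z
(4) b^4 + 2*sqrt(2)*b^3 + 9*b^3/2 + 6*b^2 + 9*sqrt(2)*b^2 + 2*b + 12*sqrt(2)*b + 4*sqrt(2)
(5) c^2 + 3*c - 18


(1) = d^4 - 2*d^3 - 5*I*d^3 + 6*d^2 + 10*I*d^2 - 12*d
(2) = sqrt(2)*x^3/2 - 2*sqrt(2)*x^2 - 19*sqrt(2)*x/2 - 7*sqrt(2)
(3) = z*(z/2 + 1)*(z - 3)*(z + 6*sqrt(2))
(4) = (b + 1/2)*(b + 2)^2*(b + 2*sqrt(2))
(5) = (c - 3)*(c + 6)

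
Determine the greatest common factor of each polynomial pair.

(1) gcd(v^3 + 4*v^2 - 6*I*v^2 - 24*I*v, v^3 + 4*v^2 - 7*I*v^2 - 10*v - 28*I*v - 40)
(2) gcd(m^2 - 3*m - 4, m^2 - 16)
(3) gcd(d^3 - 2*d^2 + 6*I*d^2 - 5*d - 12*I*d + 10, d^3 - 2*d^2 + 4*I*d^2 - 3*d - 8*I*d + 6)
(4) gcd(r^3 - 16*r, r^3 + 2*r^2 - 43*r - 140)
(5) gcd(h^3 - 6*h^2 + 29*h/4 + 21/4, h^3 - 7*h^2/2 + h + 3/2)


(1) = gcd(v*(v + 4)*(v - 6*I), (v + 4)*(v - 5*I)*(v - 2*I)) = v + 4
(2) = m - 4
(3) = d^2 + d*(-2 + I) - 2*I
(4) = r + 4
(5) = h^2 - 5*h/2 - 3/2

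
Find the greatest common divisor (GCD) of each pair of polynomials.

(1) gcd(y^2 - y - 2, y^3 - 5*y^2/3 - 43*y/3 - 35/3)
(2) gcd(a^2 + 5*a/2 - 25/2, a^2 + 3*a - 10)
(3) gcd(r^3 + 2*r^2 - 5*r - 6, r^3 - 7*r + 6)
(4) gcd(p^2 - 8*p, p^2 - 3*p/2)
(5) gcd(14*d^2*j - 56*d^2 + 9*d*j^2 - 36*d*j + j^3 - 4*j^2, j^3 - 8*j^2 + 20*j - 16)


(1) = gcd((y - 2)*(y + 1), (y - 5)*(y + 1)*(y + 7/3)) = y + 1
(2) = a + 5
(3) = gcd((r - 2)*(r + 1)*(r + 3), (r - 2)*(r - 1)*(r + 3)) = r^2 + r - 6
(4) = p
(5) = j - 4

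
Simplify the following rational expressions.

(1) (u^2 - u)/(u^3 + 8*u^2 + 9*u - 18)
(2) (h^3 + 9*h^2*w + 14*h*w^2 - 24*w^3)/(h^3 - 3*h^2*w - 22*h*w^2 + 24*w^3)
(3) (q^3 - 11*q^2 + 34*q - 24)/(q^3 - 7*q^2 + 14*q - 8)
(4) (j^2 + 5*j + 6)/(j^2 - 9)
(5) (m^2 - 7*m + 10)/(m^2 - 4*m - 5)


(1) = u/(u^2 + 9*u + 18)
(2) = (-h - 6*w)/(-h + 6*w)
(3) = (q - 6)/(q - 2)
(4) = (j + 2)/(j - 3)
(5) = (m - 2)/(m + 1)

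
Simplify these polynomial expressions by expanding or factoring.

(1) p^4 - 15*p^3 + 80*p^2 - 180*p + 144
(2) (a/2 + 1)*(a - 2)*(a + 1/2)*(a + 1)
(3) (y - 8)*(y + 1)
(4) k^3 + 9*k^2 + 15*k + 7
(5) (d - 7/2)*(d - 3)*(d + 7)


(1) = (p - 6)*(p - 4)*(p - 3)*(p - 2)
(2) = a^4/2 + 3*a^3/4 - 7*a^2/4 - 3*a - 1
(3) = y^2 - 7*y - 8
(4) = (k + 1)^2*(k + 7)
(5) = d^3 + d^2/2 - 35*d + 147/2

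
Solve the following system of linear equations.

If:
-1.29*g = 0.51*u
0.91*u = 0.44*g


Then:
g = 0.00
u = 0.00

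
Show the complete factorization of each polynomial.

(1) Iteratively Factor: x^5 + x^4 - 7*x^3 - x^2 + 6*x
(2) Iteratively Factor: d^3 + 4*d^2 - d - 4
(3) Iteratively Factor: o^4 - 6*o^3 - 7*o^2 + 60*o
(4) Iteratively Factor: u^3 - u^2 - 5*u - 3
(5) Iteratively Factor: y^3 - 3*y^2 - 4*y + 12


(1) = (x)*(x^4 + x^3 - 7*x^2 - x + 6) = x*(x - 2)*(x^3 + 3*x^2 - x - 3) = x*(x - 2)*(x + 3)*(x^2 - 1) = x*(x - 2)*(x + 1)*(x + 3)*(x - 1)
(2) = (d + 4)*(d^2 - 1) = (d - 1)*(d + 4)*(d + 1)
(3) = (o)*(o^3 - 6*o^2 - 7*o + 60) = o*(o - 4)*(o^2 - 2*o - 15) = o*(o - 5)*(o - 4)*(o + 3)
(4) = (u + 1)*(u^2 - 2*u - 3) = (u + 1)^2*(u - 3)
(5) = (y - 3)*(y^2 - 4) = (y - 3)*(y - 2)*(y + 2)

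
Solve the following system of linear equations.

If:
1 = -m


Then:
m = -1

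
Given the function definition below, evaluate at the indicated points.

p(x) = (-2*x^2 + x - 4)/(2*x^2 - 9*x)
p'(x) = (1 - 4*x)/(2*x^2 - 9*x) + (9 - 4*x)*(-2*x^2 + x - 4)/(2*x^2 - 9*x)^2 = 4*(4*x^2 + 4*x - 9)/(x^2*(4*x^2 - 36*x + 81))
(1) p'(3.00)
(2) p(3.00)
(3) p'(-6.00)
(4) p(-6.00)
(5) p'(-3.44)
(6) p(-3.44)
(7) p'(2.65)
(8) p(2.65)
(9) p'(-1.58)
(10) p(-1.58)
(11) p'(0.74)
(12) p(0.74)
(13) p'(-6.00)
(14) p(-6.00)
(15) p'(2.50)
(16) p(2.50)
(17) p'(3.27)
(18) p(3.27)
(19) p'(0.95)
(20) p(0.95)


(1) = 1.93
(2) = 2.11
(3) = 0.03
(4) = -0.65
(5) = 0.03
(6) = -0.57
(7) = 1.24
(8) = 1.57
(9) = -0.06
(10) = -0.55
(11) = -0.50
(12) = 0.78
(13) = 0.03
(14) = -0.65
(15) = 1.04
(16) = 1.40
(17) = 2.90
(18) = 2.75
(19) = -0.14
(20) = 0.72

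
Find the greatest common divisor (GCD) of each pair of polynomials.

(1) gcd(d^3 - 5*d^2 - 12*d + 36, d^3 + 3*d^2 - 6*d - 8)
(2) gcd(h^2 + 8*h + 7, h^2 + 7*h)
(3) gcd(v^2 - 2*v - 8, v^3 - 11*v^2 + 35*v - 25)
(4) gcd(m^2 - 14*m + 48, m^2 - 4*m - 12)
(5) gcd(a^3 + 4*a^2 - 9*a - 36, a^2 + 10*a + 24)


(1) = gcd((d - 6)*(d - 2)*(d + 3), (d - 2)*(d + 1)*(d + 4)) = d - 2
(2) = h + 7
(3) = 1
(4) = m - 6
(5) = gcd((a - 3)*(a + 3)*(a + 4), (a + 4)*(a + 6)) = a + 4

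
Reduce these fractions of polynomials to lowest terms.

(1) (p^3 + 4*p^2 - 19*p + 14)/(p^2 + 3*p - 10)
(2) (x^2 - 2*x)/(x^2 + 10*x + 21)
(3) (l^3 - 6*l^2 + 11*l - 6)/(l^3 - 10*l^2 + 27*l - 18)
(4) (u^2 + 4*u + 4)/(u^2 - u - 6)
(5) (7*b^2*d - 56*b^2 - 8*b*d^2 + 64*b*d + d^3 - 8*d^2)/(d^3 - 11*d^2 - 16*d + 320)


(1) = (p^2 + 6*p - 7)/(p + 5)
(2) = (x^2 - 2*x)/(x^2 + 10*x + 21)
(3) = (l - 2)/(l - 6)
(4) = (u + 2)/(u - 3)
(5) = (7*b^2 - 8*b*d + d^2)/(d^2 - 3*d - 40)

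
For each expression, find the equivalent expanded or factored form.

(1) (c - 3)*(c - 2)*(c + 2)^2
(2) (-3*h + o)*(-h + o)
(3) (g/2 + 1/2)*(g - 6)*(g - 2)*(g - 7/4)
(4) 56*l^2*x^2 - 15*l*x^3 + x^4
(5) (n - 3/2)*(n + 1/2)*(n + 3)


(1) = c^4 - c^3 - 10*c^2 + 4*c + 24
(2) = 3*h^2 - 4*h*o + o^2
(3) = g^4/2 - 35*g^3/8 + 65*g^2/8 + 5*g/2 - 21/2
(4) = x^2*(-8*l + x)*(-7*l + x)
(5) = n^3 + 2*n^2 - 15*n/4 - 9/4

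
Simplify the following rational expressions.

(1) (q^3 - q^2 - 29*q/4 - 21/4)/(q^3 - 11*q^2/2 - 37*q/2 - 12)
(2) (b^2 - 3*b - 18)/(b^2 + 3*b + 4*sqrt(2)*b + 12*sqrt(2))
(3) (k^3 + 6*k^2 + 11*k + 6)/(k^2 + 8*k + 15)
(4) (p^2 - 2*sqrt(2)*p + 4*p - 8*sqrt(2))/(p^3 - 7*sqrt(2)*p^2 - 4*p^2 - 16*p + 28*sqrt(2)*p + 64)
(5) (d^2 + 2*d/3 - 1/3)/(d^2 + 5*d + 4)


(1) = (2*q - 7)/(2*q - 16)
(2) = (b - 6)/(b + 4*sqrt(2))
(3) = (k^2 + 3*k + 2)/(k + 5)
(4) = (p^2 + p*(4 - 2*sqrt(2)) - 8*sqrt(2))/(p^3 + p^2*(-7*sqrt(2) - 4) + p*(-16 + 28*sqrt(2)) + 64)
(5) = (3*d - 1)/(3*d + 12)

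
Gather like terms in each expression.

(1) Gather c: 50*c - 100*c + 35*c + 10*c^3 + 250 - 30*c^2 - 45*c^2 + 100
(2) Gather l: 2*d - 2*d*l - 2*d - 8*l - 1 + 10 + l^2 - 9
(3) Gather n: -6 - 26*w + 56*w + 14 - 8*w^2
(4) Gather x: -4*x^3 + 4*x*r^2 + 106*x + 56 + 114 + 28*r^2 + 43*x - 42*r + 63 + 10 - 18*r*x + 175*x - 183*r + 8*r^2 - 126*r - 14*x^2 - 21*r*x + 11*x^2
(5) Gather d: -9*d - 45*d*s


(1) = 10*c^3 - 75*c^2 - 15*c + 350
(2) = l^2 + l*(-2*d - 8)
(3) = -8*w^2 + 30*w + 8
(4) = 36*r^2 - 351*r - 4*x^3 - 3*x^2 + x*(4*r^2 - 39*r + 324) + 243
(5) = d*(-45*s - 9)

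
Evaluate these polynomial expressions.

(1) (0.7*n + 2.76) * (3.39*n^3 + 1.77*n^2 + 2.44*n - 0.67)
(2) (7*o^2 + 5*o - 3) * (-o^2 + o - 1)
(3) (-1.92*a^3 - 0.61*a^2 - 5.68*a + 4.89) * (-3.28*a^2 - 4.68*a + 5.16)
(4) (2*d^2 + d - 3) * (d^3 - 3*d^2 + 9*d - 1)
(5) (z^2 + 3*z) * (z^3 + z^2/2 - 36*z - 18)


(1) = 2.373*n^4 + 10.5954*n^3 + 6.5932*n^2 + 6.2654*n - 1.8492
(2) = -7*o^4 + 2*o^3 + o^2 - 8*o + 3
(3) = 6.2976*a^5 + 10.9864*a^4 + 11.578*a^3 + 7.3956*a^2 - 52.194*a + 25.2324
(4) = 2*d^5 - 5*d^4 + 12*d^3 + 16*d^2 - 28*d + 3
(5) = z^5 + 7*z^4/2 - 69*z^3/2 - 126*z^2 - 54*z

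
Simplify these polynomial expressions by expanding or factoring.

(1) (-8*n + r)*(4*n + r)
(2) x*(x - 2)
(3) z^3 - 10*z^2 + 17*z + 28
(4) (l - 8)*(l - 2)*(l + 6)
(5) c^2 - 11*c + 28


(1) = -32*n^2 - 4*n*r + r^2
(2) = x^2 - 2*x
(3) = (z - 7)*(z - 4)*(z + 1)
(4) = l^3 - 4*l^2 - 44*l + 96
(5) = (c - 7)*(c - 4)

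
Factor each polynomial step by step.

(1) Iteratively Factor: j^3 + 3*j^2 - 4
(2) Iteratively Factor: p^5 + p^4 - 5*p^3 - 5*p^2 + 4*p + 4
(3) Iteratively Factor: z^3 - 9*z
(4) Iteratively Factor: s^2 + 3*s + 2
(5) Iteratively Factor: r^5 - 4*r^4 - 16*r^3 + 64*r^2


(1) = (j + 2)*(j^2 + j - 2) = (j - 1)*(j + 2)*(j + 2)
(2) = (p - 1)*(p^4 + 2*p^3 - 3*p^2 - 8*p - 4) = (p - 1)*(p + 1)*(p^3 + p^2 - 4*p - 4) = (p - 1)*(p + 1)*(p + 2)*(p^2 - p - 2) = (p - 2)*(p - 1)*(p + 1)*(p + 2)*(p + 1)
(3) = (z)*(z^2 - 9) = z*(z + 3)*(z - 3)
(4) = (s + 2)*(s + 1)
(5) = (r + 4)*(r^4 - 8*r^3 + 16*r^2) = (r - 4)*(r + 4)*(r^3 - 4*r^2) = r*(r - 4)*(r + 4)*(r^2 - 4*r) = r^2*(r - 4)*(r + 4)*(r - 4)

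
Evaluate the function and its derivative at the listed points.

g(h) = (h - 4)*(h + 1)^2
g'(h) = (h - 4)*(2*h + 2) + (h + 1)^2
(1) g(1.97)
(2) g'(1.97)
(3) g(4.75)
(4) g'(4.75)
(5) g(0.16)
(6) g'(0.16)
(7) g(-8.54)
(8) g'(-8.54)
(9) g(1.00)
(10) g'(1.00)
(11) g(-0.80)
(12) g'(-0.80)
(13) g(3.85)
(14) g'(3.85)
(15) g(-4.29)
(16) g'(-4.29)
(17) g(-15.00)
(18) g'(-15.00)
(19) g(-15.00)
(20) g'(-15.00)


(1) = -17.91
(2) = -3.24
(3) = 24.80
(4) = 41.69
(5) = -5.17
(6) = -7.56
(7) = -712.92
(8) = 245.95
(9) = -12.00
(10) = -8.00
(11) = -0.19
(12) = -1.88
(13) = -3.53
(14) = 22.07
(15) = -89.73
(16) = 65.37
(17) = -3724.00
(18) = 728.00
(19) = -3724.00
(20) = 728.00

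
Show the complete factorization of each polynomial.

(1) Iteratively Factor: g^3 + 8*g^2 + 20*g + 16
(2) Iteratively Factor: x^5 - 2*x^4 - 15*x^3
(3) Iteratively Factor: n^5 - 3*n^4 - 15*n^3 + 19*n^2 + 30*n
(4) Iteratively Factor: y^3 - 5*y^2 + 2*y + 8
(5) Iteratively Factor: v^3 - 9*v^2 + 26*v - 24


(1) = (g + 2)*(g^2 + 6*g + 8) = (g + 2)^2*(g + 4)
(2) = (x + 3)*(x^4 - 5*x^3) = x*(x + 3)*(x^3 - 5*x^2) = x^2*(x + 3)*(x^2 - 5*x) = x^3*(x + 3)*(x - 5)
(3) = (n - 5)*(n^4 + 2*n^3 - 5*n^2 - 6*n) = (n - 5)*(n + 3)*(n^3 - n^2 - 2*n) = (n - 5)*(n + 1)*(n + 3)*(n^2 - 2*n) = (n - 5)*(n - 2)*(n + 1)*(n + 3)*(n)
(4) = (y - 2)*(y^2 - 3*y - 4) = (y - 2)*(y + 1)*(y - 4)
(5) = (v - 2)*(v^2 - 7*v + 12) = (v - 3)*(v - 2)*(v - 4)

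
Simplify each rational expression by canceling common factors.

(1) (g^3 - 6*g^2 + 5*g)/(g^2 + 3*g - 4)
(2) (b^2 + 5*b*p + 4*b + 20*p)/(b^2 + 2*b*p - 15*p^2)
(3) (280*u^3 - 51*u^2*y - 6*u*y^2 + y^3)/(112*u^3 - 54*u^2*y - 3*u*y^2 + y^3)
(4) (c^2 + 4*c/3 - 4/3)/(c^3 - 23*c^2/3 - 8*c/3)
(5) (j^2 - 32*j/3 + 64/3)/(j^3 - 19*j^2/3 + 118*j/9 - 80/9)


(1) = (g^2 - 5*g)/(g + 4)
(2) = (-b - 4)/(-b + 3*p)
(3) = (-5*u + y)/(-2*u + y)
(4) = (3*c^2 + 4*c - 4)/(3*c^3 - 23*c^2 - 8*c)
(5) = (3*j - 24)/(3*j^2 - 11*j + 10)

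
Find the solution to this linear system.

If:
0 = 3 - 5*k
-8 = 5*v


Then:
k = 3/5
v = -8/5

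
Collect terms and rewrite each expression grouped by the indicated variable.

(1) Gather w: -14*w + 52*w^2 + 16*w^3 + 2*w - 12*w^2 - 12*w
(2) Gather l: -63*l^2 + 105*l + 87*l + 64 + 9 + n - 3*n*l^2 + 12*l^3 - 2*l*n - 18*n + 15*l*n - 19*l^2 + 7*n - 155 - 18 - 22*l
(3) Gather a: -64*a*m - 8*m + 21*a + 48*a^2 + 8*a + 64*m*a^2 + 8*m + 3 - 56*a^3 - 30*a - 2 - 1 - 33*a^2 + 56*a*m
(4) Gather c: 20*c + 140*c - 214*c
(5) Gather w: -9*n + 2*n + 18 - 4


(1) = 16*w^3 + 40*w^2 - 24*w
(2) = 12*l^3 + l^2*(-3*n - 82) + l*(13*n + 170) - 10*n - 100
(3) = -56*a^3 + a^2*(64*m + 15) + a*(-8*m - 1)
(4) = -54*c
(5) = 14 - 7*n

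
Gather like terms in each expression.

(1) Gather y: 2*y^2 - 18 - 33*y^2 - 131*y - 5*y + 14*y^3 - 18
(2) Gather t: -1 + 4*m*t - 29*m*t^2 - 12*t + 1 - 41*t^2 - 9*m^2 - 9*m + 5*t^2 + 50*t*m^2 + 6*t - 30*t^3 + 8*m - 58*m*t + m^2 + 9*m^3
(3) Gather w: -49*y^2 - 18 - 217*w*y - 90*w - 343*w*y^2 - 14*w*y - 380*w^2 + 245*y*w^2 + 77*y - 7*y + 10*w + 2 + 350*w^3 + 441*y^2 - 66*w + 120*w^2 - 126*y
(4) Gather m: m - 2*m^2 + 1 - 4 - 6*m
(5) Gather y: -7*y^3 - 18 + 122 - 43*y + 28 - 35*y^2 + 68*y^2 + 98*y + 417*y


(1) = 14*y^3 - 31*y^2 - 136*y - 36
(2) = 9*m^3 - 8*m^2 - m - 30*t^3 + t^2*(-29*m - 36) + t*(50*m^2 - 54*m - 6)
(3) = 350*w^3 + w^2*(245*y - 260) + w*(-343*y^2 - 231*y - 146) + 392*y^2 - 56*y - 16
(4) = -2*m^2 - 5*m - 3
(5) = -7*y^3 + 33*y^2 + 472*y + 132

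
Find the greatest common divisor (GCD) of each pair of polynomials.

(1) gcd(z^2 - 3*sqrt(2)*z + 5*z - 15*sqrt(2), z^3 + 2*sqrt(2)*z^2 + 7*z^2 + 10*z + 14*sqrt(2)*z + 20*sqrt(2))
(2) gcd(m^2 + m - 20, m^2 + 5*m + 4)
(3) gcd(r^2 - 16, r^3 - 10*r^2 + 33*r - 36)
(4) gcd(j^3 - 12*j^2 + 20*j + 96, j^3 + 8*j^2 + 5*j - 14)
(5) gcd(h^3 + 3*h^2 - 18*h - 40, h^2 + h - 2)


(1) = z + 5
(2) = gcd((m - 4)*(m + 5), (m + 1)*(m + 4)) = 1
(3) = gcd((r - 4)*(r + 4), (r - 4)*(r - 3)^2) = r - 4
(4) = gcd((j - 8)*(j - 6)*(j + 2), (j - 1)*(j + 2)*(j + 7)) = j + 2
(5) = gcd((h - 4)*(h + 2)*(h + 5), (h - 1)*(h + 2)) = h + 2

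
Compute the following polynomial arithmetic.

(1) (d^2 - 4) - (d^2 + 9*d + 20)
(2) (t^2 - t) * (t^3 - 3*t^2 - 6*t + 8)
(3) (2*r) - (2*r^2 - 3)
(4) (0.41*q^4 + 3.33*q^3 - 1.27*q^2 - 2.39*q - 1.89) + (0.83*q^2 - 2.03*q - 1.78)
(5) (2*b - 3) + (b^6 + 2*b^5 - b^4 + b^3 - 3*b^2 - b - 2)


(1) = -9*d - 24
(2) = t^5 - 4*t^4 - 3*t^3 + 14*t^2 - 8*t
(3) = -2*r^2 + 2*r + 3
(4) = 0.41*q^4 + 3.33*q^3 - 0.44*q^2 - 4.42*q - 3.67
(5) = b^6 + 2*b^5 - b^4 + b^3 - 3*b^2 + b - 5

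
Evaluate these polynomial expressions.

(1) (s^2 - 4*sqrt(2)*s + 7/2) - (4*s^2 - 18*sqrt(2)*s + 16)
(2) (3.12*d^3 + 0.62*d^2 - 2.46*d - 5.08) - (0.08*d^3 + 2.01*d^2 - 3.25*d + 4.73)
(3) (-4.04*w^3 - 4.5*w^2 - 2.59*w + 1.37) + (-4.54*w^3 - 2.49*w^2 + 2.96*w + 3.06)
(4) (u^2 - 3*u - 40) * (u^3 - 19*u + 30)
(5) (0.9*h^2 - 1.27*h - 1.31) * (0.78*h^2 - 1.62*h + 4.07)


(1) = -3*s^2 + 14*sqrt(2)*s - 25/2
(2) = 3.04*d^3 - 1.39*d^2 + 0.79*d - 9.81
(3) = -8.58*w^3 - 6.99*w^2 + 0.37*w + 4.43
(4) = u^5 - 3*u^4 - 59*u^3 + 87*u^2 + 670*u - 1200
(5) = 0.702*h^4 - 2.4486*h^3 + 4.6986*h^2 - 3.0467*h - 5.3317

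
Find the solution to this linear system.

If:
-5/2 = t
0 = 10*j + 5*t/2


Then:
j = 5/8
t = -5/2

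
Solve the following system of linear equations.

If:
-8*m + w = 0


Then:
m = w/8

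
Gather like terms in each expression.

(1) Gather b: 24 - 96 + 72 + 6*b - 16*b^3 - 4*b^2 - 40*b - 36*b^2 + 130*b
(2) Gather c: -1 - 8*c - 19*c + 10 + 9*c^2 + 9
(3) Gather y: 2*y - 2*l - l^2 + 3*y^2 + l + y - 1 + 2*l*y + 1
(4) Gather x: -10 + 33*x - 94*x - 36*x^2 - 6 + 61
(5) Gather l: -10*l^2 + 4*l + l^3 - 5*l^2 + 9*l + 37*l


(1) = -16*b^3 - 40*b^2 + 96*b
(2) = 9*c^2 - 27*c + 18
(3) = -l^2 - l + 3*y^2 + y*(2*l + 3)
(4) = -36*x^2 - 61*x + 45
(5) = l^3 - 15*l^2 + 50*l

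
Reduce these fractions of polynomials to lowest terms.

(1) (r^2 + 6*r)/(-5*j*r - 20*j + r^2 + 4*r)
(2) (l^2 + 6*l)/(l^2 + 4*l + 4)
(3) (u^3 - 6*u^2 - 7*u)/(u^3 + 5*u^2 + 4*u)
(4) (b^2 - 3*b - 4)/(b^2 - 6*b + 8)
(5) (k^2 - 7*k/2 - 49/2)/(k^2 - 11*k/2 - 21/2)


(1) = (r^2 + 6*r)/(-5*j*r - 20*j + r^2 + 4*r)
(2) = (l^2 + 6*l)/(l^2 + 4*l + 4)
(3) = (u - 7)/(u + 4)
(4) = (b + 1)/(b - 2)
(5) = (2*k + 7)/(2*k + 3)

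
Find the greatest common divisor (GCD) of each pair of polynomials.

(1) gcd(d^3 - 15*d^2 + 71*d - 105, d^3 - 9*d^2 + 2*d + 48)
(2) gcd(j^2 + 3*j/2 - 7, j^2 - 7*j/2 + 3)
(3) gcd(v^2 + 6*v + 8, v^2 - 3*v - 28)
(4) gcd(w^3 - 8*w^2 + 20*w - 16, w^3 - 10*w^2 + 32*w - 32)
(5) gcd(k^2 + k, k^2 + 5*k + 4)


(1) = d - 3
(2) = gcd((j - 2)*(j + 7/2), (j - 2)*(j - 3/2)) = j - 2
(3) = gcd((v + 2)*(v + 4), (v - 7)*(v + 4)) = v + 4
(4) = w^2 - 6*w + 8
(5) = k + 1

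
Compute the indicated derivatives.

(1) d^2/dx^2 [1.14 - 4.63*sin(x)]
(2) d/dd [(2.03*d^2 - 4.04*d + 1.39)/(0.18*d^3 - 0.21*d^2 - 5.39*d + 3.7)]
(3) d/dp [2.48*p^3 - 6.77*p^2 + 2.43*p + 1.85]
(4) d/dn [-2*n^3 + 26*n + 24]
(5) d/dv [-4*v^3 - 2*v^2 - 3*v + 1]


(1) = 4.63*sin(x)
(2) = (-0.3654*d^4 + 1.4544*d^3 - 12.5407*d^2 + 15.6058*d - 7.4559)/(0.0324*d^6 - 0.0756*d^5 - 1.8963*d^4 + 3.5958*d^3 + 27.4981*d^2 - 39.886*d + 13.69)
(3) = 7.44*p^2 - 13.54*p + 2.43
(4) = 26 - 6*n^2
(5) = -12*v^2 - 4*v - 3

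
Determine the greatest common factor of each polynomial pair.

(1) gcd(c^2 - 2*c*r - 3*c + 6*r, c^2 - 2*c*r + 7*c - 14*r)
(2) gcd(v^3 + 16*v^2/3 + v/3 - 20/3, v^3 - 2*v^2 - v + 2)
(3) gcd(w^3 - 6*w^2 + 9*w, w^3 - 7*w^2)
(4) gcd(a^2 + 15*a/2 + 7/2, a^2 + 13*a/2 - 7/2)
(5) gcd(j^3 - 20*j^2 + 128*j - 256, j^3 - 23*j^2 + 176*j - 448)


(1) = -c + 2*r
(2) = v - 1
(3) = w
(4) = a + 7
(5) = gcd((j - 8)^2*(j - 4), (j - 8)^2*(j - 7)) = j^2 - 16*j + 64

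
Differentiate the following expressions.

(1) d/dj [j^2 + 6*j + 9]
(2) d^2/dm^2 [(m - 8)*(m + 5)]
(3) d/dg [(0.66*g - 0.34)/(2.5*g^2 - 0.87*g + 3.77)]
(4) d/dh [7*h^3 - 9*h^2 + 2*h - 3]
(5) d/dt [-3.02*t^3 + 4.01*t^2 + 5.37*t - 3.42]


(1) = 2*j + 6
(2) = 2
(3) = (-1.65*g^2 + 1.7*g + 2.1924)/(6.25*g^4 - 4.35*g^3 + 19.6069*g^2 - 6.5598*g + 14.2129)
(4) = 21*h^2 - 18*h + 2
(5) = -9.06*t^2 + 8.02*t + 5.37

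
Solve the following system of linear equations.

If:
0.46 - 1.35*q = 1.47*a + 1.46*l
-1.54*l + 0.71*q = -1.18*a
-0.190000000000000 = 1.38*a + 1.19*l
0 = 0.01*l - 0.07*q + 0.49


Then:
No Solution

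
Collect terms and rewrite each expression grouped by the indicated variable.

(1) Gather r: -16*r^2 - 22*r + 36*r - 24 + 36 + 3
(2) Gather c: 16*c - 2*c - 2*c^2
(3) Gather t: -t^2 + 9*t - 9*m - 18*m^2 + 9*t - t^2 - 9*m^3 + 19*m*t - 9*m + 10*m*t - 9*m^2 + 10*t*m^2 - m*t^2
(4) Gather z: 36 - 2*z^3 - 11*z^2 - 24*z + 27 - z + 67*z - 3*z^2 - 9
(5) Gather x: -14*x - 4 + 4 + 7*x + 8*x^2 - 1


(1) = -16*r^2 + 14*r + 15
(2) = -2*c^2 + 14*c
(3) = -9*m^3 - 27*m^2 - 18*m + t^2*(-m - 2) + t*(10*m^2 + 29*m + 18)
(4) = -2*z^3 - 14*z^2 + 42*z + 54
(5) = 8*x^2 - 7*x - 1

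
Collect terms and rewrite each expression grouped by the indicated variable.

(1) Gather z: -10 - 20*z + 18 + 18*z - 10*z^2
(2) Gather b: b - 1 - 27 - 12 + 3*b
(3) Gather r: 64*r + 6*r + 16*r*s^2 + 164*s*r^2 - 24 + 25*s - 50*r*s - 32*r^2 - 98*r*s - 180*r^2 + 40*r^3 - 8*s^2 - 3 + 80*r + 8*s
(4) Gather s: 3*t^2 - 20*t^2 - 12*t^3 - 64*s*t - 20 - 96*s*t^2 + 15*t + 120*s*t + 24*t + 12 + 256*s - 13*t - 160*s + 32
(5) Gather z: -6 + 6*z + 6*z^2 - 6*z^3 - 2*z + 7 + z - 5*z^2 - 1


(1) = -10*z^2 - 2*z + 8
(2) = 4*b - 40
(3) = 40*r^3 + r^2*(164*s - 212) + r*(16*s^2 - 148*s + 150) - 8*s^2 + 33*s - 27
(4) = s*(-96*t^2 + 56*t + 96) - 12*t^3 - 17*t^2 + 26*t + 24
(5) = -6*z^3 + z^2 + 5*z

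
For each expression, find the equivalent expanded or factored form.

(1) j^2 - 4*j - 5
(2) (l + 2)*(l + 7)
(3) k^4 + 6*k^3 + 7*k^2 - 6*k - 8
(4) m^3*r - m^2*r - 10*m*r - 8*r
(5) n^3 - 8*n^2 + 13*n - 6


(1) = (j - 5)*(j + 1)
(2) = l^2 + 9*l + 14
(3) = (k - 1)*(k + 1)*(k + 2)*(k + 4)
(4) = (m - 4)*(m + 2)*(m*r + r)
(5) = (n - 6)*(n - 1)^2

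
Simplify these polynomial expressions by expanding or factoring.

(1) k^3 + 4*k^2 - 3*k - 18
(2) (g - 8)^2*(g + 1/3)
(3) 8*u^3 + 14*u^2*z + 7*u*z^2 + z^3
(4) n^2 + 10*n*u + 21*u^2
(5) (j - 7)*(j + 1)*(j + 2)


(1) = (k - 2)*(k + 3)^2
(2) = g^3 - 47*g^2/3 + 176*g/3 + 64/3
(3) = (u + z)*(2*u + z)*(4*u + z)
(4) = (n + 3*u)*(n + 7*u)
(5) = j^3 - 4*j^2 - 19*j - 14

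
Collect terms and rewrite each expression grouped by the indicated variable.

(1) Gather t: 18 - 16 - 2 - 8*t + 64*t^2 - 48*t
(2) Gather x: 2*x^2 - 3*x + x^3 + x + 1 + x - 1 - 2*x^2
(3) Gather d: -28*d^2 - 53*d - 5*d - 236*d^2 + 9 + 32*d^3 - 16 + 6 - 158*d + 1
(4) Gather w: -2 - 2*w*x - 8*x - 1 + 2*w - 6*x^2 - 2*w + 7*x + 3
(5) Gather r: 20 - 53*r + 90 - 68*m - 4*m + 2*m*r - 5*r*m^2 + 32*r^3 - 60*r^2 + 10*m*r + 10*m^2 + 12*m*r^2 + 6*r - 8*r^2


(1) = 64*t^2 - 56*t
(2) = x^3 - x
(3) = 32*d^3 - 264*d^2 - 216*d
(4) = -2*w*x - 6*x^2 - x
(5) = 10*m^2 - 72*m + 32*r^3 + r^2*(12*m - 68) + r*(-5*m^2 + 12*m - 47) + 110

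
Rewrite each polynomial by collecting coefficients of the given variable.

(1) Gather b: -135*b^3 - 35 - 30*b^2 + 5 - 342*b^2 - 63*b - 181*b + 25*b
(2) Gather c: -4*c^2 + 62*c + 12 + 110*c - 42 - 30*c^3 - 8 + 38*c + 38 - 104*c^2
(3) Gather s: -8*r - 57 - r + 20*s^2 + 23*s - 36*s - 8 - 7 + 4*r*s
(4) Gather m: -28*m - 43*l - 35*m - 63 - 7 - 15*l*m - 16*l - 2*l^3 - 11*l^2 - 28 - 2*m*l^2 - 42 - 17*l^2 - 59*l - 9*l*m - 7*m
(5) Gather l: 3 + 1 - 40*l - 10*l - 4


(1) = -135*b^3 - 372*b^2 - 219*b - 30
(2) = -30*c^3 - 108*c^2 + 210*c
(3) = -9*r + 20*s^2 + s*(4*r - 13) - 72
(4) = -2*l^3 - 28*l^2 - 118*l + m*(-2*l^2 - 24*l - 70) - 140
(5) = -50*l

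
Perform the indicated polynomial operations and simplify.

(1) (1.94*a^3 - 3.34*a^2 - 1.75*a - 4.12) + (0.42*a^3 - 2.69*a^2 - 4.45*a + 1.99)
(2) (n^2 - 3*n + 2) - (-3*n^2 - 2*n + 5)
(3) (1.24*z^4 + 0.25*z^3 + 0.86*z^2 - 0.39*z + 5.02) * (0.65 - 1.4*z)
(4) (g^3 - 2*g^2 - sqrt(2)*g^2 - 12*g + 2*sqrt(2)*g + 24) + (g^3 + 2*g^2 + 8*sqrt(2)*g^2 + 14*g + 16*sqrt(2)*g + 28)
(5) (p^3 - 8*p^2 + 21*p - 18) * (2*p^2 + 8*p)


(1) = 2.36*a^3 - 6.03*a^2 - 6.2*a - 2.13
(2) = 4*n^2 - n - 3
(3) = -1.736*z^5 + 0.456*z^4 - 1.0415*z^3 + 1.105*z^2 - 7.2815*z + 3.263
(4) = 2*g^3 + 7*sqrt(2)*g^2 + 2*g + 18*sqrt(2)*g + 52
(5) = 2*p^5 - 8*p^4 - 22*p^3 + 132*p^2 - 144*p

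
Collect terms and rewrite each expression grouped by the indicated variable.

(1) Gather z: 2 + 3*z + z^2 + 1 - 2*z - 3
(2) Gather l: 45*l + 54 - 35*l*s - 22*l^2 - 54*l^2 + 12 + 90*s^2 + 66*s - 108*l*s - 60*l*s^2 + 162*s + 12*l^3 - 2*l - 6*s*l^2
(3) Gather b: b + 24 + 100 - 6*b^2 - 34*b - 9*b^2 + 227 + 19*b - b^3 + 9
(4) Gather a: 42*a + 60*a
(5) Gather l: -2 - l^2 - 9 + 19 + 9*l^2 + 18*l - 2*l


(1) = z^2 + z
(2) = 12*l^3 + l^2*(-6*s - 76) + l*(-60*s^2 - 143*s + 43) + 90*s^2 + 228*s + 66
(3) = -b^3 - 15*b^2 - 14*b + 360
(4) = 102*a
(5) = 8*l^2 + 16*l + 8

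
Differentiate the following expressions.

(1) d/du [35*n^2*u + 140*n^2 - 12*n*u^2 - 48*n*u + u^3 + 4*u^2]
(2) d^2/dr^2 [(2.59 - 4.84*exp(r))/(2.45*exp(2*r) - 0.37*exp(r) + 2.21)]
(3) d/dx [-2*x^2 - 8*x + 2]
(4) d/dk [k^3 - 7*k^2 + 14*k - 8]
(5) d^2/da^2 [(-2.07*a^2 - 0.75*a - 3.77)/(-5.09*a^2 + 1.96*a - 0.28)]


(1) = 35*n^2 - 24*n*u - 48*n + 3*u^2 + 8*u
(2) = (-29.0521*exp(4*r) + 57.79844*exp(3*r) + 150.193575*exp(2*r) - 59.697317*exp(r) - 21.521201)*exp(r)/(14.706125*exp(6*r) - 6.662775*exp(5*r) + 40.80279*exp(4*r) - 12.070843*exp(3*r) + 36.805782*exp(2*r) - 5.421351*exp(r) + 10.793861)
(3) = -4*x - 8
(4) = 3*k^2 - 14*k + 14
(5) = (80.164446*a^3 + 568.340238*a^2 - 232.079568*a + 19.367432)/(131.872229*a^6 - 152.339628*a^5 + 80.424036*a^4 - 24.289888*a^3 + 4.424112*a^2 - 0.460992*a + 0.021952)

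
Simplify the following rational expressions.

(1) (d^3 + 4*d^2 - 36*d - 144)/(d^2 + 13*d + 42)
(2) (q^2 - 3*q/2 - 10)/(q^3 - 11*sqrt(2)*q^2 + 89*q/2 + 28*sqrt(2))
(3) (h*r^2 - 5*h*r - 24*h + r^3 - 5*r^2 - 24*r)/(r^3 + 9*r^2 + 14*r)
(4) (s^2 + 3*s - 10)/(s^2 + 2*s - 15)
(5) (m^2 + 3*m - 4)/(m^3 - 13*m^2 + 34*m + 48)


(1) = (d^2 - 2*d - 24)/(d + 7)
(2) = (4*q^2 - 6*q - 40)/(4*q^3 - 44*sqrt(2)*q^2 + 178*q + 112*sqrt(2))
(3) = (h*r^2 - 5*h*r - 24*h + r^3 - 5*r^2 - 24*r)/(r^3 + 9*r^2 + 14*r)
(4) = (s - 2)/(s - 3)
(5) = (m^2 + 3*m - 4)/(m^3 - 13*m^2 + 34*m + 48)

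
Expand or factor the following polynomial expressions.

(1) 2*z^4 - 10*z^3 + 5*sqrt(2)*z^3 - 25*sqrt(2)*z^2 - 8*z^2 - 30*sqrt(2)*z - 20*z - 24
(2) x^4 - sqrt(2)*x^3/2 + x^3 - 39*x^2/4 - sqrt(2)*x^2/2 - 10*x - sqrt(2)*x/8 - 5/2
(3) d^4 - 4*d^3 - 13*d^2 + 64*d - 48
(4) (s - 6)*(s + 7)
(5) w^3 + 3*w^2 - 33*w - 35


(1) = (z - 6)*(z + 2*sqrt(2))*(sqrt(2)*z + 1)*(sqrt(2)*z + sqrt(2))
(2) = (x + 1/2)^2*(x - 5*sqrt(2)/2)*(x + 2*sqrt(2))
(3) = (d - 4)*(d - 3)*(d - 1)*(d + 4)
(4) = s^2 + s - 42
(5) = (w - 5)*(w + 1)*(w + 7)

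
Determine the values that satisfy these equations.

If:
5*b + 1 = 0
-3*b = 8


Then:
No Solution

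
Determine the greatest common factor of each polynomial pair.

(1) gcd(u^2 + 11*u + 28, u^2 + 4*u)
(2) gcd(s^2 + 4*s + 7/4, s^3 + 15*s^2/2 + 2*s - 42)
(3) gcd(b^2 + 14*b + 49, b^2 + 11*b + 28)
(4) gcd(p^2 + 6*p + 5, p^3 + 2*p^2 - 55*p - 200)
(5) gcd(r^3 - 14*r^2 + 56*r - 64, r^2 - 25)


(1) = gcd((u + 4)*(u + 7), u*(u + 4)) = u + 4
(2) = gcd((s + 1/2)*(s + 7/2), (s - 2)*(s + 7/2)*(s + 6)) = s + 7/2
(3) = gcd((b + 7)^2, (b + 4)*(b + 7)) = b + 7
(4) = p + 5
(5) = 1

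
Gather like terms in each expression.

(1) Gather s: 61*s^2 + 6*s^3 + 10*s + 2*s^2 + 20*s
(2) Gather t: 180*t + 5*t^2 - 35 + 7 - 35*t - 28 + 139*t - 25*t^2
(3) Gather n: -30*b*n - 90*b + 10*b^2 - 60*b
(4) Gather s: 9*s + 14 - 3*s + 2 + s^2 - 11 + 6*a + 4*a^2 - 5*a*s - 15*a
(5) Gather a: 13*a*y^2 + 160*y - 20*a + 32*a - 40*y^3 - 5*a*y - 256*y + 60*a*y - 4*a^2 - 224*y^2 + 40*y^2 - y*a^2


(1) = 6*s^3 + 63*s^2 + 30*s
(2) = -20*t^2 + 284*t - 56
(3) = 10*b^2 - 30*b*n - 150*b
(4) = 4*a^2 - 9*a + s^2 + s*(6 - 5*a) + 5
(5) = a^2*(-y - 4) + a*(13*y^2 + 55*y + 12) - 40*y^3 - 184*y^2 - 96*y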